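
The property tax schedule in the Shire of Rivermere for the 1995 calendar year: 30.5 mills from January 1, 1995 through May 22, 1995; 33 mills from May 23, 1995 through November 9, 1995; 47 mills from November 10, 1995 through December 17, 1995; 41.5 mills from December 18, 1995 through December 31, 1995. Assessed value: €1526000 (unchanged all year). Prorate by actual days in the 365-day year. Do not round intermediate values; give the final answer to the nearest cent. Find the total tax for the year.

January 1 – May 22, 1995: 142 days at 30.5 mills → €1526000 × 3.05% × 142/365 = €18107.1397
May 23 – November 9, 1995: 171 days at 33 mills → €1526000 × 3.3% × 171/365 = €23592.3781
November 10 – December 17, 1995: 38 days at 47 mills → €1526000 × 4.7% × 38/365 = €7466.9479
December 18 – December 31, 1995: 14 days at 41.5 mills → €1526000 × 4.15% × 14/365 = €2429.0575
Total = €51595.5233

€51595.52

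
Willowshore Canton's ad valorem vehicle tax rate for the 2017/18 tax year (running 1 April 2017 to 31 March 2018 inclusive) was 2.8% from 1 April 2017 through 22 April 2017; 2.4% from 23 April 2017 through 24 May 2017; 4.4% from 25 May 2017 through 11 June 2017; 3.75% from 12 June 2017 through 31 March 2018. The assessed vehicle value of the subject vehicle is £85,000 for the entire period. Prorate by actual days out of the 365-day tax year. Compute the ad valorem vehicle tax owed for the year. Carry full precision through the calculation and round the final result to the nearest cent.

£3,065.47

1 April – 22 April 2017: 22 days at 2.8% → £85,000 × 2.8% × 22/365 = £143.4521
23 April – 24 May 2017: 32 days at 2.4% → £85,000 × 2.4% × 32/365 = £178.8493
25 May – 11 June 2017: 18 days at 4.4% → £85,000 × 4.4% × 18/365 = £184.4384
12 June 2017 – 31 March 2018: 293 days at 3.75% → £85,000 × 3.75% × 293/365 = £2,558.7329
Total = £3,065.4726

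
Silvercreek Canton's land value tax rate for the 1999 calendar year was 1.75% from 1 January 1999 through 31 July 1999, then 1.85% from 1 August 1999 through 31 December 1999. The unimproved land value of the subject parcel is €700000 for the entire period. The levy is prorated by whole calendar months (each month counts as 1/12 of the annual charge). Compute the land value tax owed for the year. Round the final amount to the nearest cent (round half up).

1 January – 31 July 1999: 7 months at 1.75% → €700000 × 1.75% × 7/12 = €7145.8333
1 August – 31 December 1999: 5 months at 1.85% → €700000 × 1.85% × 5/12 = €5395.8333
Total = €12541.6667

€12541.67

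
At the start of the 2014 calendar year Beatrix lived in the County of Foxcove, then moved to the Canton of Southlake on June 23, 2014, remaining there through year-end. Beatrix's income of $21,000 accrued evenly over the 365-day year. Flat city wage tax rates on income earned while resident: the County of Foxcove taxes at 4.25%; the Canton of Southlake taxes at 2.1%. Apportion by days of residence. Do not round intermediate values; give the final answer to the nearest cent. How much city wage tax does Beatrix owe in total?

The County of Foxcove, January 1 – June 22, 2014: 173 days → $21,000 × 4.25% × 173/365 = $423.0205
The Canton of Southlake, June 23 – December 31, 2014: 192 days → $21,000 × 2.1% × 192/365 = $231.9781
Total = $654.9986

$655.00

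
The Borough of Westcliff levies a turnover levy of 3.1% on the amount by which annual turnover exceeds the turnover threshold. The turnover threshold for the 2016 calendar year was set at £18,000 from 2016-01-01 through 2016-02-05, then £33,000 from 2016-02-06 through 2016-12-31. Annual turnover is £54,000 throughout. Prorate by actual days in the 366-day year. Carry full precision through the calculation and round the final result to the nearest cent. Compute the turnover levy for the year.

2016-01-01 to 2016-02-05: 36 days, exemption £18,000 → (£54,000 − £18,000) × 3.1% × 36/366 = £109.7705
2016-02-06 to 2016-12-31: 330 days, exemption £33,000 → (£54,000 − £33,000) × 3.1% × 330/366 = £586.9672
Total = £696.7377

£696.74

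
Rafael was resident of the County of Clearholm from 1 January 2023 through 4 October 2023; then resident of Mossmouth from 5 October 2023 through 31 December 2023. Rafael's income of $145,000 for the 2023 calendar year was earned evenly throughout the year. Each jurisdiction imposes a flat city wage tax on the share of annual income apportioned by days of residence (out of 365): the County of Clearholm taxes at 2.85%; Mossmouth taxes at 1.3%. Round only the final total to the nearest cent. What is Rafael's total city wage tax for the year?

$3,590.64

The County of Clearholm, 1 January – 4 October 2023: 277 days → $145,000 × 2.85% × 277/365 = $3,136.1712
Mossmouth, 5 October – 31 December 2023: 88 days → $145,000 × 1.3% × 88/365 = $454.4658
Total = $3,590.6370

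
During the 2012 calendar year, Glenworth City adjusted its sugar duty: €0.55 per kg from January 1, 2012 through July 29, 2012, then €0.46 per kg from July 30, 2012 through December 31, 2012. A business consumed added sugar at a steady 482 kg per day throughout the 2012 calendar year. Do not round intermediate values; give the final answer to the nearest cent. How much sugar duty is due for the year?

January 1 – July 29, 2012: 211 days × 482 kg/day = 101,702 kg at €0.55/kg → €55,936.10
July 30 – December 31, 2012: 155 days × 482 kg/day = 74,710 kg at €0.46/kg → €34,366.60

€90,302.70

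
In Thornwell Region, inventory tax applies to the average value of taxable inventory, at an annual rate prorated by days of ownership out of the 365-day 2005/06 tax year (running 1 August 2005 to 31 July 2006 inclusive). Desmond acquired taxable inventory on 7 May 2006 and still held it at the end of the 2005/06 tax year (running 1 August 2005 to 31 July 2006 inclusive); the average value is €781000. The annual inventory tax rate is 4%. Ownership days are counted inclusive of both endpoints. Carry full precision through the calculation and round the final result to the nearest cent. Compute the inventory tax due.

Days held (7 May – 31 July 2006): 86 out of 365
Tax = €781000 × 4% × 86/365 = €7360.6575

€7360.66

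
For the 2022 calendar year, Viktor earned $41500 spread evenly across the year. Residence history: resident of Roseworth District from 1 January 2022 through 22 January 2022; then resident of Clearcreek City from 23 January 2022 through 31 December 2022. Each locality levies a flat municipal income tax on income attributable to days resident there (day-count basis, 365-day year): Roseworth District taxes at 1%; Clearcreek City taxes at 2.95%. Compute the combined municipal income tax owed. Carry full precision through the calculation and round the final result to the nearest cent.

Roseworth District, 1 January – 22 January 2022: 22 days → $41500 × 1% × 22/365 = $25.0137
Clearcreek City, 23 January – 31 December 2022: 343 days → $41500 × 2.95% × 343/365 = $1150.4596
Total = $1175.4733

$1175.47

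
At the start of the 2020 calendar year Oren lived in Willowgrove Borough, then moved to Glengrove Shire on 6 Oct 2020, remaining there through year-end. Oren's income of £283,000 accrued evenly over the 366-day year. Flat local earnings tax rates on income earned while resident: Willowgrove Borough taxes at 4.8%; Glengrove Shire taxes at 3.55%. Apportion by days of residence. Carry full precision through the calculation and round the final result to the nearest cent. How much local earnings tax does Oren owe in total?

Willowgrove Borough, 1 Jan – 5 Oct 2020: 279 days → £283,000 × 4.8% × 279/366 = £10,355.0164
Glengrove Shire, 6 Oct – 31 Dec 2020: 87 days → £283,000 × 3.55% × 87/366 = £2,388.1025
Total = £12,743.1189

£12,743.12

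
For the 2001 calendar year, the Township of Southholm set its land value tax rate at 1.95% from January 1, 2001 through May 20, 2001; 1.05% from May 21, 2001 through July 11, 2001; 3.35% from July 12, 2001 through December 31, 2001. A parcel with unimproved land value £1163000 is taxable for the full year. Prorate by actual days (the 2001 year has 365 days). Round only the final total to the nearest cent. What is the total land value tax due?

January 1 – May 20, 2001: 140 days at 1.95% → £1163000 × 1.95% × 140/365 = £8698.6027
May 21 – July 11, 2001: 52 days at 1.05% → £1163000 × 1.05% × 52/365 = £1739.7205
July 12 – December 31, 2001: 173 days at 3.35% → £1163000 × 3.35% × 173/365 = £18466.2096
Total = £28904.5329

£28904.53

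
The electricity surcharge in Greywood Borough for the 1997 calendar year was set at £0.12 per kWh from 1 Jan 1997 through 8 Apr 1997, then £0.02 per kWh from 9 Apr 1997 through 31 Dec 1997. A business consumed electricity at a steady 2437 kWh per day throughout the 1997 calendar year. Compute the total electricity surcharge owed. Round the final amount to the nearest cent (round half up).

1 Jan – 8 Apr 1997: 98 days × 2437 kWh/day = 238,826 kWh at £0.12/kWh → £28,659.12
9 Apr – 31 Dec 1997: 267 days × 2437 kWh/day = 650,679 kWh at £0.02/kWh → £13,013.58

£41,672.70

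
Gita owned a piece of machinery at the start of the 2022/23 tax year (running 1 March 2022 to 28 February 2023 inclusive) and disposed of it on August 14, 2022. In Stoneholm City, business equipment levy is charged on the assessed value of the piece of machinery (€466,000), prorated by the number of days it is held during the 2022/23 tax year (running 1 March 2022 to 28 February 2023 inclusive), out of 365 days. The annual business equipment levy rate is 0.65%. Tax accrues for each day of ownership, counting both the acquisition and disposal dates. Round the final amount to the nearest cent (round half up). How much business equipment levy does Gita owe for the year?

Days held (March 1 – August 14, 2022): 167 out of 365
Tax = €466,000 × 0.65% × 167/365 = €1,385.8712

€1,385.87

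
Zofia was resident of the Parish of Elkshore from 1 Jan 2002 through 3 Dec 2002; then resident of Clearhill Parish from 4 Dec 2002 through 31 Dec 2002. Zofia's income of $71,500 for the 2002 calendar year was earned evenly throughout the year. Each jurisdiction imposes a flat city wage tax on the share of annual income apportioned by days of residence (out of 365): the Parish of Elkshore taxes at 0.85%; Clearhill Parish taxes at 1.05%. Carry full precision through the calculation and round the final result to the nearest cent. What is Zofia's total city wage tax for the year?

The Parish of Elkshore, 1 Jan – 3 Dec 2002: 337 days → $71,500 × 0.85% × 337/365 = $561.1281
Clearhill Parish, 4 Dec – 31 Dec 2002: 28 days → $71,500 × 1.05% × 28/365 = $57.5918
Total = $618.7199

$618.72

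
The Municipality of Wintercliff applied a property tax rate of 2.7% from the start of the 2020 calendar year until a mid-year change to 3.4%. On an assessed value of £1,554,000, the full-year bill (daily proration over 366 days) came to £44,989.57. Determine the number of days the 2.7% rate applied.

Let d = days at the first rate; then 366 − d days at the second rate.
£1,554,000 × [2.7%·d + 3.4%·(366−d)] / 366 = £44,989.57
Solving gives d = 264, so the new rate took effect on September 21, 2020.

264 days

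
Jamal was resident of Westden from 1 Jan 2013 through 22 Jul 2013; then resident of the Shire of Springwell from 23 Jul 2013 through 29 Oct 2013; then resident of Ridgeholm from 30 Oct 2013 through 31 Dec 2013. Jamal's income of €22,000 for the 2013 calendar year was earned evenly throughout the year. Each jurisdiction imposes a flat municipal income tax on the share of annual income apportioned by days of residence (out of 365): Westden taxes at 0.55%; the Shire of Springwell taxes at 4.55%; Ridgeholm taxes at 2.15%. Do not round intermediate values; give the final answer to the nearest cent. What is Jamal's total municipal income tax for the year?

€420.44

Westden, 1 Jan – 22 Jul 2013: 203 days → €22,000 × 0.55% × 203/365 = €67.2959
The Shire of Springwell, 23 Jul – 29 Oct 2013: 99 days → €22,000 × 4.55% × 99/365 = €271.5041
Ridgeholm, 30 Oct – 31 Dec 2013: 63 days → €22,000 × 2.15% × 63/365 = €81.6411
Total = €420.4411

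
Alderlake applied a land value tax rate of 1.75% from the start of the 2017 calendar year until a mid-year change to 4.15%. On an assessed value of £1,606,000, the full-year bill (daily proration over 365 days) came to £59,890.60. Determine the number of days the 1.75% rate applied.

64 days

Let d = days at the first rate; then 365 − d days at the second rate.
£1,606,000 × [1.75%·d + 4.15%·(365−d)] / 365 = £59,890.60
Solving gives d = 64, so the new rate took effect on March 6, 2017.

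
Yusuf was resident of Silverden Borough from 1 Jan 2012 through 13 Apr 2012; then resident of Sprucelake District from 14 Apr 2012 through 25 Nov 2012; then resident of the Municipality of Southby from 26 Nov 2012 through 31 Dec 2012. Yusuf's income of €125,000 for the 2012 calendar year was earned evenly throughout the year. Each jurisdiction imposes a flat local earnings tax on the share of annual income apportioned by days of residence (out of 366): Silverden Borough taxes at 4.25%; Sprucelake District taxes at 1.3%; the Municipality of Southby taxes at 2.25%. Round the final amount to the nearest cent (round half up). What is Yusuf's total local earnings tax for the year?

Silverden Borough, 1 Jan – 13 Apr 2012: 104 days → €125,000 × 4.25% × 104/366 = €1,509.5628
Sprucelake District, 14 Apr – 25 Nov 2012: 226 days → €125,000 × 1.3% × 226/366 = €1,003.4153
The Municipality of Southby, 26 Nov – 31 Dec 2012: 36 days → €125,000 × 2.25% × 36/366 = €276.6393
Total = €2,789.6175

€2,789.62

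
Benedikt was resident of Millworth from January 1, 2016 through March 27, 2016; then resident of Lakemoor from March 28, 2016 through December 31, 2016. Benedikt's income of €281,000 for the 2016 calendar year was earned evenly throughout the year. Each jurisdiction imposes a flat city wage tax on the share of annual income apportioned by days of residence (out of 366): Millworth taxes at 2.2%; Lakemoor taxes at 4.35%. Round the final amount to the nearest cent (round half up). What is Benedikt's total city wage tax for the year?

€10,787.41

Millworth, January 1 – March 27, 2016: 87 days → €281,000 × 2.2% × 87/366 = €1,469.4918
Lakemoor, March 28 – December 31, 2016: 279 days → €281,000 × 4.35% × 279/366 = €9,317.9139
Total = €10,787.4057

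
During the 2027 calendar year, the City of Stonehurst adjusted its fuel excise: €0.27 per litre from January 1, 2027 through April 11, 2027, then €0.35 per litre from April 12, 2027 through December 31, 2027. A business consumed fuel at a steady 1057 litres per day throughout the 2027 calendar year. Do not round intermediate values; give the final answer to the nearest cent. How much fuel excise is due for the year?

January 1 – April 11, 2027: 101 days × 1057 litres/day = 106,757 litres at €0.27/litre → €28,824.39
April 12 – December 31, 2027: 264 days × 1057 litres/day = 279,048 litres at €0.35/litre → €97,666.80

€126,491.19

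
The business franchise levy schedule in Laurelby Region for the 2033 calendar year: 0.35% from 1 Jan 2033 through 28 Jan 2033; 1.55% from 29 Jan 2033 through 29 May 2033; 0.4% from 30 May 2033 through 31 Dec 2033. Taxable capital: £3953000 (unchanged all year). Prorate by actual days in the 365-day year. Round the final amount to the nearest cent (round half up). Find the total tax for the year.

1 Jan – 28 Jan 2033: 28 days at 0.35% → £3953000 × 0.35% × 28/365 = £1061.3534
29 Jan – 29 May 2033: 121 days at 1.55% → £3953000 × 1.55% × 121/365 = £20311.9219
30 May – 31 Dec 2033: 216 days at 0.4% → £3953000 × 0.4% × 216/365 = £9357.2384
Total = £30730.5137

£30730.51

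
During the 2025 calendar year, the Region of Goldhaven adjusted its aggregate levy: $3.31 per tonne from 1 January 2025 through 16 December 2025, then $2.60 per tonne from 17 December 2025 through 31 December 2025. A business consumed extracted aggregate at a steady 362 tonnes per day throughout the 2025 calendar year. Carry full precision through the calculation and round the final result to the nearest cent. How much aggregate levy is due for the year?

1 January – 16 December 2025: 350 days × 362 tonnes/day = 126,700 tonnes at $3.31/tonne → $419377.00
17 December – 31 December 2025: 15 days × 362 tonnes/day = 5,430 tonnes at $2.60/tonne → $14118.00

$433495.00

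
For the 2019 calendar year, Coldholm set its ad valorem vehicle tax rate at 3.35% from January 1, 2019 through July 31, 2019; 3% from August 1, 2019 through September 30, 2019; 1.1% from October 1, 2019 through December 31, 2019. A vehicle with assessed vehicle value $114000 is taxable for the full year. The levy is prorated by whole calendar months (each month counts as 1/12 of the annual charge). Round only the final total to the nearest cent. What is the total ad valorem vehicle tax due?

January 1 – July 31, 2019: 7 months at 3.35% → $114000 × 3.35% × 7/12 = $2227.7500
August 1 – September 30, 2019: 2 months at 3% → $114000 × 3% × 2/12 = $570.0000
October 1 – December 31, 2019: 3 months at 1.1% → $114000 × 1.1% × 3/12 = $313.5000
Total = $3111.2500

$3111.25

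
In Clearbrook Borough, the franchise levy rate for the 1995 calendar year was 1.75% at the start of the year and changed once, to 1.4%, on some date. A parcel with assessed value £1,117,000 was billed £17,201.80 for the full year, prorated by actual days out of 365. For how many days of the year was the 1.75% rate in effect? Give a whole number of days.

146 days

Let d = days at the first rate; then 365 − d days at the second rate.
£1,117,000 × [1.75%·d + 1.4%·(365−d)] / 365 = £17,201.80
Solving gives d = 146, so the new rate took effect on 27 May 1995.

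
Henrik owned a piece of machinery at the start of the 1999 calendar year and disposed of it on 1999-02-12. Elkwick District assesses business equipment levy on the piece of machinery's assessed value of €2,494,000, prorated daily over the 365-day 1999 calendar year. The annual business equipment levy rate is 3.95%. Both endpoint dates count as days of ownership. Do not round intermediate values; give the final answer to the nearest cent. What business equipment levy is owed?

Days held (1999-01-01 to 1999-02-12): 43 out of 365
Tax = €2,494,000 × 3.95% × 43/365 = €11,605.6411

€11,605.64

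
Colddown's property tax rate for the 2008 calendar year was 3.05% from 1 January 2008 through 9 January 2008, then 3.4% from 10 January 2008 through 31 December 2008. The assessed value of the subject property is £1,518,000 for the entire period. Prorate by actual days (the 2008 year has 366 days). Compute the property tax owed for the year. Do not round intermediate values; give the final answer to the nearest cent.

£51,481.35

1 January – 9 January 2008: 9 days at 3.05% → £1,518,000 × 3.05% × 9/366 = £1,138.5000
10 January – 31 December 2008: 357 days at 3.4% → £1,518,000 × 3.4% × 357/366 = £50,342.8525
Total = £51,481.3525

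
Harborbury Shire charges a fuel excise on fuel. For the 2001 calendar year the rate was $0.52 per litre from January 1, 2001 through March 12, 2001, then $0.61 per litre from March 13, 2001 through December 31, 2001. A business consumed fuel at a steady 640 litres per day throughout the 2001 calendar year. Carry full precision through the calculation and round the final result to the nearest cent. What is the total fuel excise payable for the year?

$138406.40

January 1 – March 12, 2001: 71 days × 640 litres/day = 45,440 litres at $0.52/litre → $23628.80
March 13 – December 31, 2001: 294 days × 640 litres/day = 188,160 litres at $0.61/litre → $114777.60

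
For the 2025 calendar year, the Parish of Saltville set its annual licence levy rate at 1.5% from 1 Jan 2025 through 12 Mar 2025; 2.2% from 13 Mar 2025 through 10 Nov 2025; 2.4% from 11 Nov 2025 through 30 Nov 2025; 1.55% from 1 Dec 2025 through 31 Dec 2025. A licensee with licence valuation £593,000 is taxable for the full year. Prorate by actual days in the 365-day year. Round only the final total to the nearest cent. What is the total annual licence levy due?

1 Jan – 12 Mar 2025: 71 days at 1.5% → £593,000 × 1.5% × 71/365 = £1,730.2603
13 Mar – 10 Nov 2025: 243 days at 2.2% → £593,000 × 2.2% × 243/365 = £8,685.4192
11 Nov – 30 Nov 2025: 20 days at 2.4% → £593,000 × 2.4% × 20/365 = £779.8356
1 Dec – 31 Dec 2025: 31 days at 1.55% → £593,000 × 1.55% × 31/365 = £780.6479
Total = £11,976.1630

£11,976.16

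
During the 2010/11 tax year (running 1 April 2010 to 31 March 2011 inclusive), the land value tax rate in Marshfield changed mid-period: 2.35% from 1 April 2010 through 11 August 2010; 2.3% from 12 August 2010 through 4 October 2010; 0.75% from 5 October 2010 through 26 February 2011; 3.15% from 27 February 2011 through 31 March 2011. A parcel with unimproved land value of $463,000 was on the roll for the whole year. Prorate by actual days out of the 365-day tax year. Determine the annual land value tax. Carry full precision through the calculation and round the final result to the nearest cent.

1 April – 11 August 2010: 133 days at 2.35% → $463,000 × 2.35% × 133/365 = $3,964.6753
12 August – 4 October 2010: 54 days at 2.3% → $463,000 × 2.3% × 54/365 = $1,575.4685
5 October 2010 – 26 February 2011: 145 days at 0.75% → $463,000 × 0.75% × 145/365 = $1,379.4863
27 February – 31 March 2011: 33 days at 3.15% → $463,000 × 3.15% × 33/365 = $1,318.5986
Total = $8,238.2288

$8,238.23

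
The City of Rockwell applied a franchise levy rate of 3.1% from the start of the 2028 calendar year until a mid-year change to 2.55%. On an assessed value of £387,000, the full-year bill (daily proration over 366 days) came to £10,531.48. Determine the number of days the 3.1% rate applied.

114 days

Let d = days at the first rate; then 366 − d days at the second rate.
£387,000 × [3.1%·d + 2.55%·(366−d)] / 366 = £10,531.48
Solving gives d = 114, so the new rate took effect on 24 April 2028.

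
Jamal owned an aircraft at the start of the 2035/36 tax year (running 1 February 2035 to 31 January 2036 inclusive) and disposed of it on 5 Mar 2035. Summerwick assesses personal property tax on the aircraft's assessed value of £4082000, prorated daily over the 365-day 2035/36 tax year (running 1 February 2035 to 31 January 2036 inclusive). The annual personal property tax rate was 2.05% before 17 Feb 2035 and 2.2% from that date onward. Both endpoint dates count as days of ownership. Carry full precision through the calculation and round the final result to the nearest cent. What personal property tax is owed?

1 Feb – 16 Feb 2035: 16 days at 2.05% → £4082000 × 2.05% × 16/365 = £3668.2082
17 Feb – 5 Mar 2035: 17 days at 2.2% → £4082000 × 2.2% × 17/365 = £4182.6521
Total = £7850.8603

£7850.86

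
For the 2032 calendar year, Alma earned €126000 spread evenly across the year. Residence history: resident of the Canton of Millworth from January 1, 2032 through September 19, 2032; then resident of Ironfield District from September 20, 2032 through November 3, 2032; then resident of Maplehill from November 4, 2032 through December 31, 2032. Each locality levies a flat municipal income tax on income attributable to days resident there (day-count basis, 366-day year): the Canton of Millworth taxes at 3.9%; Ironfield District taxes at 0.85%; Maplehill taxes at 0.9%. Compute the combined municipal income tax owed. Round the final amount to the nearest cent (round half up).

The Canton of Millworth, January 1 – September 19, 2032: 263 days → €126000 × 3.9% × 263/366 = €3531.0984
Ironfield District, September 20 – November 3, 2032: 45 days → €126000 × 0.85% × 45/366 = €131.6803
Maplehill, November 4 – December 31, 2032: 58 days → €126000 × 0.9% × 58/366 = €179.7049
Total = €3842.4836

€3842.48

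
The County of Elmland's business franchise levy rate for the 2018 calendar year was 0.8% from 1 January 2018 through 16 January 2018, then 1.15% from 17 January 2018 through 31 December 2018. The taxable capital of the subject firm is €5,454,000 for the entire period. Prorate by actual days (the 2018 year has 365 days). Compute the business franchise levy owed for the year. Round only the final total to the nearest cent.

1 January – 16 January 2018: 16 days at 0.8% → €5,454,000 × 0.8% × 16/365 = €1,912.6356
17 January – 31 December 2018: 349 days at 1.15% → €5,454,000 × 1.15% × 349/365 = €59,971.5863
Total = €61,884.2219

€61,884.22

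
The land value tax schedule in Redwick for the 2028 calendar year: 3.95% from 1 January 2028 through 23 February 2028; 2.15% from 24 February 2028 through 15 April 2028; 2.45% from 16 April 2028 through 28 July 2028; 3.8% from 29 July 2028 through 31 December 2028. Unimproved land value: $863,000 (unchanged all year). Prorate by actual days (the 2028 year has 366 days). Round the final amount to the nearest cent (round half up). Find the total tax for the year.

$27,651.37

1 January – 23 February 2028: 54 days at 3.95% → $863,000 × 3.95% × 54/366 = $5,029.4508
24 February – 15 April 2028: 52 days at 2.15% → $863,000 × 2.15% × 52/366 = $2,636.1585
16 April – 28 July 2028: 104 days at 2.45% → $863,000 × 2.45% × 104/366 = $6,007.9891
29 July – 31 December 2028: 156 days at 3.8% → $863,000 × 3.8% × 156/366 = $13,977.7705
Total = $27,651.3689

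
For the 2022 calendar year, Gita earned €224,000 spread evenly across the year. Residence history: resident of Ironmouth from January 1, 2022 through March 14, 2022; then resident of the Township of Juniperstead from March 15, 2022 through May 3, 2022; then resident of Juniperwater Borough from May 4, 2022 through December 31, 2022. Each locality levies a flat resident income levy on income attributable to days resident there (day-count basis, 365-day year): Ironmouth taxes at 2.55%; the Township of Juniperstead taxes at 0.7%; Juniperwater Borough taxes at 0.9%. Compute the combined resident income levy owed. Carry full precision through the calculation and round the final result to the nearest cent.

Ironmouth, January 1 – March 14, 2022: 73 days → €224,000 × 2.55% × 73/365 = €1,142.4000
The Township of Juniperstead, March 15 – May 3, 2022: 50 days → €224,000 × 0.7% × 50/365 = €214.7945
Juniperwater Borough, May 4 – December 31, 2022: 242 days → €224,000 × 0.9% × 242/365 = €1,336.6356
Total = €2,693.8301

€2,693.83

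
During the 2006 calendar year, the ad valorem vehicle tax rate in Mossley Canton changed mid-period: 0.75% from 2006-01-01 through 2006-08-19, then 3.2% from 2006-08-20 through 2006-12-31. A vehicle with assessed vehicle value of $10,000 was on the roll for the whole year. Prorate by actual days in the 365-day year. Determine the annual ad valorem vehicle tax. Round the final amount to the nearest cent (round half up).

$164.95

2006-01-01 to 2006-08-19: 231 days at 0.75% → $10,000 × 0.75% × 231/365 = $47.4658
2006-08-20 to 2006-12-31: 134 days at 3.2% → $10,000 × 3.2% × 134/365 = $117.4795
Total = $164.9452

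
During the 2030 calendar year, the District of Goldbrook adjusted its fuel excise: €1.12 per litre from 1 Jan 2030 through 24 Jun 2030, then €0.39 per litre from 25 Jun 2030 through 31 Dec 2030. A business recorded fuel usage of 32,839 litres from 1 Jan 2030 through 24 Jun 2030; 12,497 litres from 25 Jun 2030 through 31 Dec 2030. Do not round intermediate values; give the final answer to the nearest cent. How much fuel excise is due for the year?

1 Jan – 24 Jun 2030: 32,839 litres at €1.12/litre → €36,779.68
25 Jun – 31 Dec 2030: 12,497 litres at €0.39/litre → €4,873.83

€41,653.51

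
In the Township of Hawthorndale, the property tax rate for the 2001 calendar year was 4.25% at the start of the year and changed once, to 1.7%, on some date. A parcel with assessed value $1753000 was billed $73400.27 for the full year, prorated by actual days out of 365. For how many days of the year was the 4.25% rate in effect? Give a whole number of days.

Let d = days at the first rate; then 365 − d days at the second rate.
$1753000 × [4.25%·d + 1.7%·(365−d)] / 365 = $73400.27
Solving gives d = 356, so the new rate took effect on December 23, 2001.

356 days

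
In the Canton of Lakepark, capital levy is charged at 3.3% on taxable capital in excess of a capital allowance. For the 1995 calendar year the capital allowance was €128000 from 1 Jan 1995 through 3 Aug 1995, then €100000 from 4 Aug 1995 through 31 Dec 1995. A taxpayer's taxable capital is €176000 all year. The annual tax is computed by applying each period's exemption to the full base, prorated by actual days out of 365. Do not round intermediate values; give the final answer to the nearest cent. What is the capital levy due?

€1963.73

1 Jan – 3 Aug 1995: 215 days, exemption €128000 → (€176000 − €128000) × 3.3% × 215/365 = €933.0411
4 Aug – 31 Dec 1995: 150 days, exemption €100000 → (€176000 − €100000) × 3.3% × 150/365 = €1030.6849
Total = €1963.7260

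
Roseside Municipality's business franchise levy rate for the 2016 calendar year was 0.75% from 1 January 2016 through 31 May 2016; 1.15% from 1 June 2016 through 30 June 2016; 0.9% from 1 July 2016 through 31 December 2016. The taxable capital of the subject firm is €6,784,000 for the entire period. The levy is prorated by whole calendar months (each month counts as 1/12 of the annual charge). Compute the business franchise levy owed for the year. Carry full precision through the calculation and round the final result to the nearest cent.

€58,229.33

1 January – 31 May 2016: 5 months at 0.75% → €6,784,000 × 0.75% × 5/12 = €21,200.0000
1 June – 30 June 2016: 1 month at 1.15% → €6,784,000 × 1.15% × 1/12 = €6,501.3333
1 July – 31 December 2016: 6 months at 0.9% → €6,784,000 × 0.9% × 6/12 = €30,528.0000
Total = €58,229.3333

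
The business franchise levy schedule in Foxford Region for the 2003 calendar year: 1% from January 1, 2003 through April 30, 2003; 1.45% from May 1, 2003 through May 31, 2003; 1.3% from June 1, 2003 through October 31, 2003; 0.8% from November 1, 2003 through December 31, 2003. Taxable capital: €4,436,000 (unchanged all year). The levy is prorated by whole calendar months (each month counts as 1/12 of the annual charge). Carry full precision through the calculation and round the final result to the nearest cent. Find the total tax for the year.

€50,089.83

January 1 – April 30, 2003: 4 months at 1% → €4,436,000 × 1% × 4/12 = €14,786.6667
May 1 – May 31, 2003: 1 month at 1.45% → €4,436,000 × 1.45% × 1/12 = €5,360.1667
June 1 – October 31, 2003: 5 months at 1.3% → €4,436,000 × 1.3% × 5/12 = €24,028.3333
November 1 – December 31, 2003: 2 months at 0.8% → €4,436,000 × 0.8% × 2/12 = €5,914.6667
Total = €50,089.8333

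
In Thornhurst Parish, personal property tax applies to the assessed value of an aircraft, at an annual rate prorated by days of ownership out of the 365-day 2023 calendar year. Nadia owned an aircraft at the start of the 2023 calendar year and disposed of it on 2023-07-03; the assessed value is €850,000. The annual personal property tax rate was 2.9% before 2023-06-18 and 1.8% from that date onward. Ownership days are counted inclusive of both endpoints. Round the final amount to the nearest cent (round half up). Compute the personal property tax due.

€12,016.44

2023-01-01 to 2023-06-17: 168 days at 2.9% → €850,000 × 2.9% × 168/365 = €11,345.7534
2023-06-18 to 2023-07-03: 16 days at 1.8% → €850,000 × 1.8% × 16/365 = €670.6849
Total = €12,016.4384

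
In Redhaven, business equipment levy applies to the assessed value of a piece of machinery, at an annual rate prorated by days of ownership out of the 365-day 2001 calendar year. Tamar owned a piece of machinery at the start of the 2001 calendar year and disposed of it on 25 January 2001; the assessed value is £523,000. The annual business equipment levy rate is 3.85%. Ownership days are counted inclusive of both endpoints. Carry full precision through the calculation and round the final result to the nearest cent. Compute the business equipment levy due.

Days held (1 January – 25 January 2001): 25 out of 365
Tax = £523,000 × 3.85% × 25/365 = £1,379.1438

£1,379.14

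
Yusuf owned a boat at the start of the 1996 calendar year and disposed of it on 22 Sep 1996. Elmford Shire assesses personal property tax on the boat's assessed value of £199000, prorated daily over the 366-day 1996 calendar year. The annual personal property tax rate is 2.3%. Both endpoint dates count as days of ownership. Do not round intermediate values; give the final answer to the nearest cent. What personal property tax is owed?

Days held (1 Jan – 22 Sep 1996): 266 out of 366
Tax = £199000 × 2.3% × 266/366 = £3326.4536

£3326.45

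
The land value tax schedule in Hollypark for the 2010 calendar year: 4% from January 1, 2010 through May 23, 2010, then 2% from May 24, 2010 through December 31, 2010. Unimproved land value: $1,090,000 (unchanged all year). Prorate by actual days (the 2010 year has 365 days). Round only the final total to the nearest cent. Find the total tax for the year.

$30,340.82

January 1 – May 23, 2010: 143 days at 4% → $1,090,000 × 4% × 143/365 = $17,081.6438
May 24 – December 31, 2010: 222 days at 2% → $1,090,000 × 2% × 222/365 = $13,259.1781
Total = $30,340.8219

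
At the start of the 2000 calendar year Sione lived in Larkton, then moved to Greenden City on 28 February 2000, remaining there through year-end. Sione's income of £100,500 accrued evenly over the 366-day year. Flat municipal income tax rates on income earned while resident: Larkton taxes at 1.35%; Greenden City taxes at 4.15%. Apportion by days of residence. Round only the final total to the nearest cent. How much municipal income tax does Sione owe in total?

Larkton, 1 January – 27 February 2000: 58 days → £100,500 × 1.35% × 58/366 = £215.0041
Greenden City, 28 February – 31 December 2000: 308 days → £100,500 × 4.15% × 308/366 = £3,509.8115
Total = £3,724.8156

£3,724.82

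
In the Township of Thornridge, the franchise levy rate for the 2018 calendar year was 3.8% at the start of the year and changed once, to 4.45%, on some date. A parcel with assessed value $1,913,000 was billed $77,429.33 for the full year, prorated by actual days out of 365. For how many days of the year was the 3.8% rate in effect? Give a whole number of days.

Let d = days at the first rate; then 365 − d days at the second rate.
$1,913,000 × [3.8%·d + 4.45%·(365−d)] / 365 = $77,429.33
Solving gives d = 226, so the new rate took effect on August 15, 2018.

226 days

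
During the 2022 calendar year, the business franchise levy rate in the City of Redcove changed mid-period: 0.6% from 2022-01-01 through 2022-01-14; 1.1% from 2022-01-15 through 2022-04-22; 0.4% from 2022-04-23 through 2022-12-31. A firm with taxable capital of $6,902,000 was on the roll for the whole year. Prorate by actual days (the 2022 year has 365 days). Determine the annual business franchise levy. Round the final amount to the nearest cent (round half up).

$41,109.45

2022-01-01 to 2022-01-14: 14 days at 0.6% → $6,902,000 × 0.6% × 14/365 = $1,588.4055
2022-01-15 to 2022-04-22: 98 days at 1.1% → $6,902,000 × 1.1% × 98/365 = $20,384.5370
2022-04-23 to 2022-12-31: 253 days at 0.4% → $6,902,000 × 0.4% × 253/365 = $19,136.5041
Total = $41,109.4466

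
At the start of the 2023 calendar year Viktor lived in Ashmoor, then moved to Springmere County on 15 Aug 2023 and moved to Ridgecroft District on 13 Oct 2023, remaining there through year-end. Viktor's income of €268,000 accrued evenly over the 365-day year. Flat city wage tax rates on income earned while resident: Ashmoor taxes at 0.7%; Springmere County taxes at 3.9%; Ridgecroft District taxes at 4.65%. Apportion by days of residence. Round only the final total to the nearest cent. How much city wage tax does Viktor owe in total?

Ashmoor, 1 Jan – 14 Aug 2023: 226 days → €268,000 × 0.7% × 226/365 = €1,161.5781
Springmere County, 15 Aug – 12 Oct 2023: 59 days → €268,000 × 3.9% × 59/365 = €1,689.5014
Ridgecroft District, 13 Oct – 31 Dec 2023: 80 days → €268,000 × 4.65% × 80/365 = €2,731.3973
Total = €5,582.4767

€5,582.48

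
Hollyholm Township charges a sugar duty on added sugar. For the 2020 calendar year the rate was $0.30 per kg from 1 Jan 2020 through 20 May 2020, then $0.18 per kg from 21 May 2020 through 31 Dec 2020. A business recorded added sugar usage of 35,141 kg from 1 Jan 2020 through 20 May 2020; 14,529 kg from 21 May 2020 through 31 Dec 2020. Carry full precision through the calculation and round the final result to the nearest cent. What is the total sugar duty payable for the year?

1 Jan – 20 May 2020: 35,141 kg at $0.30/kg → $10542.30
21 May – 31 Dec 2020: 14,529 kg at $0.18/kg → $2615.22

$13157.52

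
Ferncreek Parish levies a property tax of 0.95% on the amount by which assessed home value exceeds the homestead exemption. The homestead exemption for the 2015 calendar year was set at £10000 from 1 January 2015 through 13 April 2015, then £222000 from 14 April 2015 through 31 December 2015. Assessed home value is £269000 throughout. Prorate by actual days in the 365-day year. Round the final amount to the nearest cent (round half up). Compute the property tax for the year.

£1014.83

1 January – 13 April 2015: 103 days, exemption £10000 → (£269000 − £10000) × 0.95% × 103/365 = £694.3329
14 April – 31 December 2015: 262 days, exemption £222000 → (£269000 − £222000) × 0.95% × 262/365 = £320.5014
Total = £1014.8342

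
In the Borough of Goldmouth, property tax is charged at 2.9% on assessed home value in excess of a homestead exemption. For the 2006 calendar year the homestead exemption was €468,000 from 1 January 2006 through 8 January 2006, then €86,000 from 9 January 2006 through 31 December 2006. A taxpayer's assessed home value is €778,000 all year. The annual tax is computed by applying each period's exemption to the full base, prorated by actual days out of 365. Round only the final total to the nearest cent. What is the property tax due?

€19,825.19

1 January – 8 January 2006: 8 days, exemption €468,000 → (€778,000 − €468,000) × 2.9% × 8/365 = €197.0411
9 January – 31 December 2006: 357 days, exemption €86,000 → (€778,000 − €86,000) × 2.9% × 357/365 = €19,628.1534
Total = €19,825.1945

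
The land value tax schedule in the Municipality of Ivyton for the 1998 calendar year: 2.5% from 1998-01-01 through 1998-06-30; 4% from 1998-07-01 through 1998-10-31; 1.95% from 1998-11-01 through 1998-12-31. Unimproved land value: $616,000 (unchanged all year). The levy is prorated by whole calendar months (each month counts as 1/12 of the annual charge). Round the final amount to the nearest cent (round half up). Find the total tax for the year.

$17,915.33

1998-01-01 to 1998-06-30: 6 months at 2.5% → $616,000 × 2.5% × 6/12 = $7,700.0000
1998-07-01 to 1998-10-31: 4 months at 4% → $616,000 × 4% × 4/12 = $8,213.3333
1998-11-01 to 1998-12-31: 2 months at 1.95% → $616,000 × 1.95% × 2/12 = $2,002.0000
Total = $17,915.3333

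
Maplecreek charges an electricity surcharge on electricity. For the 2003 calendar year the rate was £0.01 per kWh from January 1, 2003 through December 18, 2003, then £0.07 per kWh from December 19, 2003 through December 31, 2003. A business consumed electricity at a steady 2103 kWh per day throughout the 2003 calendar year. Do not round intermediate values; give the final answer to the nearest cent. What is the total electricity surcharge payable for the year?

January 1 – December 18, 2003: 352 days × 2103 kWh/day = 740,256 kWh at £0.01/kWh → £7,402.56
December 19 – December 31, 2003: 13 days × 2103 kWh/day = 27,339 kWh at £0.07/kWh → £1,913.73

£9,316.29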